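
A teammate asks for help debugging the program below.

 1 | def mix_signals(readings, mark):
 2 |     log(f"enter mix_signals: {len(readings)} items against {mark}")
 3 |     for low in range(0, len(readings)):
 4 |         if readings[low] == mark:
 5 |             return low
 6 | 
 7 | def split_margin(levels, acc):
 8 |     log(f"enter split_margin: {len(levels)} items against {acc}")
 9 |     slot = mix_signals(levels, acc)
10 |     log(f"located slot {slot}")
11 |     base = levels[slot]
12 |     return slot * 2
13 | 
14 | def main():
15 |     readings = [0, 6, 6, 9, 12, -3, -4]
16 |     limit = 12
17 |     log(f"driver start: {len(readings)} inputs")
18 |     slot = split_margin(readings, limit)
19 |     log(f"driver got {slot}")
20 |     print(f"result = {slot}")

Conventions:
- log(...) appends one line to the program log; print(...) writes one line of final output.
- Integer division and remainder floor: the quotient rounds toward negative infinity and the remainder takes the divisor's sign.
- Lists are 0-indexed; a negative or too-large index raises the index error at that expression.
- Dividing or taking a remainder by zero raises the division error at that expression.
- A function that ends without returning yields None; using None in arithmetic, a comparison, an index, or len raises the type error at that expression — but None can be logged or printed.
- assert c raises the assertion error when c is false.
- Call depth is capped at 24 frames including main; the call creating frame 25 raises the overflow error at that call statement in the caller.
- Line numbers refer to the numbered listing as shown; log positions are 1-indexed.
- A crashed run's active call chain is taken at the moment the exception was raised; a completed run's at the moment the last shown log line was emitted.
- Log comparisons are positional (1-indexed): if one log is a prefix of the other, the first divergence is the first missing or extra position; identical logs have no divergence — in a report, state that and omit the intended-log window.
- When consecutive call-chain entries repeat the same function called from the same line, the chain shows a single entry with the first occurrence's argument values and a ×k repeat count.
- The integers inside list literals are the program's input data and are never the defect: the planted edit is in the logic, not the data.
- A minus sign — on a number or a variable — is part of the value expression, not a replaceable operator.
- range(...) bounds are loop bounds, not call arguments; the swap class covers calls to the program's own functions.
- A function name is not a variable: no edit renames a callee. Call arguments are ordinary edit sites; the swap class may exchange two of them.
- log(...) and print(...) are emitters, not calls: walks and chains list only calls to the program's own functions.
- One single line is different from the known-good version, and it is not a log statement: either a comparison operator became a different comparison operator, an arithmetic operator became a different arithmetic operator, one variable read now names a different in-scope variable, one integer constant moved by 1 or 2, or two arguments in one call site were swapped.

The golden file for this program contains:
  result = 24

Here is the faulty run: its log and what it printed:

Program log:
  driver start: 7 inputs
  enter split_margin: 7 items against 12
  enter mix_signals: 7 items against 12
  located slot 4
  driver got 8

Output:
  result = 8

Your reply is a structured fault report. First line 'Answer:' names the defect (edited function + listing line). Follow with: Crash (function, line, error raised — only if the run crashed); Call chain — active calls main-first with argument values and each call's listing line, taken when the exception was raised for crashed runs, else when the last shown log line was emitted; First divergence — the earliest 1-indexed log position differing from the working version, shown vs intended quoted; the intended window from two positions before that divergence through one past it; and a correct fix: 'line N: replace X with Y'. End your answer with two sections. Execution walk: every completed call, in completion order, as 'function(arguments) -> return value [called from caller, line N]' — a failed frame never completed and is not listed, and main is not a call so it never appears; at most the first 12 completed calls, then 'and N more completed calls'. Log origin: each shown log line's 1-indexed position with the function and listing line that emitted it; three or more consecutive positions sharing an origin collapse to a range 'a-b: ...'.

Answer: the defect is in split_margin at line 12.
Core observation: The earliest visible damage is log position 5 — 'driver got 8' rather than the intended 'driver got 24'.
Call chain: main.
First divergence: at position 5 the run shows 'driver got 8' where the working version logs 'driver got 24'.
Intended log window:
  3: enter mix_signals: 7 items against 12
  4: located slot 4
  5: driver got 24
Execution walk:
  mix_signals([0, 6, 6, 9, 12, -3, -4], 12) -> 4  [called from split_margin, line 9]
  split_margin([0, 6, 6, 9, 12, -3, -4], 12) -> 8  [called from main, line 18]
Log origin:
  1: logged in main at line 17
  2: logged in split_margin at line 8
  3: logged in mix_signals at line 2
  4: logged in split_margin at line 10
  5: logged in main at line 19
A correct fix: line 12: replace `slot` with `base`.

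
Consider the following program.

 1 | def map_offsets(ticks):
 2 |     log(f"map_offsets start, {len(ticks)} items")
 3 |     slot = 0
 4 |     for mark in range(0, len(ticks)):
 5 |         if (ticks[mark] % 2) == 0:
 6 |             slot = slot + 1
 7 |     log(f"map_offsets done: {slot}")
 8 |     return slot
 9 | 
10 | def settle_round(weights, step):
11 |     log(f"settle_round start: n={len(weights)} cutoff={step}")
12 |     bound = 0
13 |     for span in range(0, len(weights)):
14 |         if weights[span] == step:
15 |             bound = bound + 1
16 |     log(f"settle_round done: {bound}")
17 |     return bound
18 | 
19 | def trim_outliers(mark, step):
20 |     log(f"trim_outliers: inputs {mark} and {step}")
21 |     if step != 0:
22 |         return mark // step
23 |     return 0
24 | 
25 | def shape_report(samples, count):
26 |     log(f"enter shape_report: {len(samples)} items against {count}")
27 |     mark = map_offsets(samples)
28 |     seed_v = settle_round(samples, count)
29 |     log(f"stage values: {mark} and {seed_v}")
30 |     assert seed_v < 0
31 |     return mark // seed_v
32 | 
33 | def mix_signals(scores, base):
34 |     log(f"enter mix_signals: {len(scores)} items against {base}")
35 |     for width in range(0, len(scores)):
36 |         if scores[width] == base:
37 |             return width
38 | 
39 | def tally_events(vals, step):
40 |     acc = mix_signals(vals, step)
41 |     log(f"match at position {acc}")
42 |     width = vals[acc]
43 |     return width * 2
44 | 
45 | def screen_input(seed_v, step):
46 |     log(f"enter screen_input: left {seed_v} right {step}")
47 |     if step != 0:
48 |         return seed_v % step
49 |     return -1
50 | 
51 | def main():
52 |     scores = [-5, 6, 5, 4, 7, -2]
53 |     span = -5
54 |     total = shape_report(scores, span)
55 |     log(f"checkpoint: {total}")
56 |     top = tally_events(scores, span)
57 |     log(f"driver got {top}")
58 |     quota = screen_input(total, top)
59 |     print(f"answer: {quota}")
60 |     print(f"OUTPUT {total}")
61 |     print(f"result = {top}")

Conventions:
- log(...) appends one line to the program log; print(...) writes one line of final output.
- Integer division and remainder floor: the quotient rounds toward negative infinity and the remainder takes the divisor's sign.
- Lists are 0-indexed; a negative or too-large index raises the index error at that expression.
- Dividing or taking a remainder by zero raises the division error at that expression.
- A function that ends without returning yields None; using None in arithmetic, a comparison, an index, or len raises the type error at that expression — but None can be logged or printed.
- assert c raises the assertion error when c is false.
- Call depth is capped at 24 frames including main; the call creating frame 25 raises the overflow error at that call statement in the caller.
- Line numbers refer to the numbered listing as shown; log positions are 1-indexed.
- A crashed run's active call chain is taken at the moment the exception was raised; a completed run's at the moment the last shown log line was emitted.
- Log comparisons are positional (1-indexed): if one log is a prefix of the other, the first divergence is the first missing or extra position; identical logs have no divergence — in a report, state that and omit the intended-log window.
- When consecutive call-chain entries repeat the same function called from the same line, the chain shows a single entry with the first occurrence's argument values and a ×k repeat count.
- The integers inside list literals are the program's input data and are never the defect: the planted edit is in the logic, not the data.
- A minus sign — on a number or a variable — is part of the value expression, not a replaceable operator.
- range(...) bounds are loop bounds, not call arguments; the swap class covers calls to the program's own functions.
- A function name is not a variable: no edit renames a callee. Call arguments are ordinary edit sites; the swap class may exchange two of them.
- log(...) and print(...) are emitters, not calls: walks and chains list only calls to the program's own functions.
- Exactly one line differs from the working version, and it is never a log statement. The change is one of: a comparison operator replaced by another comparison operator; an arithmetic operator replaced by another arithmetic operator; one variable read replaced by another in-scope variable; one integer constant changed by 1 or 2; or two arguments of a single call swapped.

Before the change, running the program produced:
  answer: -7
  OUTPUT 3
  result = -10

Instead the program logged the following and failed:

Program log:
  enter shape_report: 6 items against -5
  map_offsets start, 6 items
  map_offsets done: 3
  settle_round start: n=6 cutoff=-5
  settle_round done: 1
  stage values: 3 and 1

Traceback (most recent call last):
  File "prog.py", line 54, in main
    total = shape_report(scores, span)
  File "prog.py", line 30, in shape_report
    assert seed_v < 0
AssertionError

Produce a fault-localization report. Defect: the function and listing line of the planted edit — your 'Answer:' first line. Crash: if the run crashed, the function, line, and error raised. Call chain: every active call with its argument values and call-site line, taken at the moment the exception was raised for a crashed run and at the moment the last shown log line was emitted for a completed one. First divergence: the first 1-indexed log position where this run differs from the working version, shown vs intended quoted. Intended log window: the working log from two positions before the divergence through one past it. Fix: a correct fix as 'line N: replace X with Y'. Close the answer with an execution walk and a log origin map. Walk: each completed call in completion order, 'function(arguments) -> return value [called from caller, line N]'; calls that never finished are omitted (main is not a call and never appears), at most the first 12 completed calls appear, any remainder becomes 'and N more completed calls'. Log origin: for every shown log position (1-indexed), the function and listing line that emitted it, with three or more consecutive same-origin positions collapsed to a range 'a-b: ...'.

Answer: the defect is in shape_report at line 30.
Key observation: Only 6 log lines were emitted before the run died; the intended continuation was 'checkpoint: 3'.
Crash: shape_report, line 30, AssertionError.
Call chain: main -> shape_report([-5, 6, 5, 4, 7, -2], -5) (called at line 54).
First divergence: position 7 — the faulty run's log ends after 6 lines; the working version continues with 'checkpoint: 3'.
Intended log window:
  5: settle_round done: 1
  6: stage values: 3 and 1
  7: checkpoint: 3
  8: enter mix_signals: 6 items against -5
Execution walk:
  map_offsets([-5, 6, 5, 4, 7, -2]) -> 3  [called from shape_report, line 27]
  settle_round([-5, 6, 5, 4, 7, -2], -5) -> 1  [called from shape_report, line 28]
Log line origins:
  1: logged in shape_report at line 26
  2: logged in map_offsets at line 2
  3: logged in map_offsets at line 7
  4: logged in settle_round at line 11
  5: logged in settle_round at line 16
  6: logged in shape_report at line 29
A correct fix: line 30: replace `<` with `>`.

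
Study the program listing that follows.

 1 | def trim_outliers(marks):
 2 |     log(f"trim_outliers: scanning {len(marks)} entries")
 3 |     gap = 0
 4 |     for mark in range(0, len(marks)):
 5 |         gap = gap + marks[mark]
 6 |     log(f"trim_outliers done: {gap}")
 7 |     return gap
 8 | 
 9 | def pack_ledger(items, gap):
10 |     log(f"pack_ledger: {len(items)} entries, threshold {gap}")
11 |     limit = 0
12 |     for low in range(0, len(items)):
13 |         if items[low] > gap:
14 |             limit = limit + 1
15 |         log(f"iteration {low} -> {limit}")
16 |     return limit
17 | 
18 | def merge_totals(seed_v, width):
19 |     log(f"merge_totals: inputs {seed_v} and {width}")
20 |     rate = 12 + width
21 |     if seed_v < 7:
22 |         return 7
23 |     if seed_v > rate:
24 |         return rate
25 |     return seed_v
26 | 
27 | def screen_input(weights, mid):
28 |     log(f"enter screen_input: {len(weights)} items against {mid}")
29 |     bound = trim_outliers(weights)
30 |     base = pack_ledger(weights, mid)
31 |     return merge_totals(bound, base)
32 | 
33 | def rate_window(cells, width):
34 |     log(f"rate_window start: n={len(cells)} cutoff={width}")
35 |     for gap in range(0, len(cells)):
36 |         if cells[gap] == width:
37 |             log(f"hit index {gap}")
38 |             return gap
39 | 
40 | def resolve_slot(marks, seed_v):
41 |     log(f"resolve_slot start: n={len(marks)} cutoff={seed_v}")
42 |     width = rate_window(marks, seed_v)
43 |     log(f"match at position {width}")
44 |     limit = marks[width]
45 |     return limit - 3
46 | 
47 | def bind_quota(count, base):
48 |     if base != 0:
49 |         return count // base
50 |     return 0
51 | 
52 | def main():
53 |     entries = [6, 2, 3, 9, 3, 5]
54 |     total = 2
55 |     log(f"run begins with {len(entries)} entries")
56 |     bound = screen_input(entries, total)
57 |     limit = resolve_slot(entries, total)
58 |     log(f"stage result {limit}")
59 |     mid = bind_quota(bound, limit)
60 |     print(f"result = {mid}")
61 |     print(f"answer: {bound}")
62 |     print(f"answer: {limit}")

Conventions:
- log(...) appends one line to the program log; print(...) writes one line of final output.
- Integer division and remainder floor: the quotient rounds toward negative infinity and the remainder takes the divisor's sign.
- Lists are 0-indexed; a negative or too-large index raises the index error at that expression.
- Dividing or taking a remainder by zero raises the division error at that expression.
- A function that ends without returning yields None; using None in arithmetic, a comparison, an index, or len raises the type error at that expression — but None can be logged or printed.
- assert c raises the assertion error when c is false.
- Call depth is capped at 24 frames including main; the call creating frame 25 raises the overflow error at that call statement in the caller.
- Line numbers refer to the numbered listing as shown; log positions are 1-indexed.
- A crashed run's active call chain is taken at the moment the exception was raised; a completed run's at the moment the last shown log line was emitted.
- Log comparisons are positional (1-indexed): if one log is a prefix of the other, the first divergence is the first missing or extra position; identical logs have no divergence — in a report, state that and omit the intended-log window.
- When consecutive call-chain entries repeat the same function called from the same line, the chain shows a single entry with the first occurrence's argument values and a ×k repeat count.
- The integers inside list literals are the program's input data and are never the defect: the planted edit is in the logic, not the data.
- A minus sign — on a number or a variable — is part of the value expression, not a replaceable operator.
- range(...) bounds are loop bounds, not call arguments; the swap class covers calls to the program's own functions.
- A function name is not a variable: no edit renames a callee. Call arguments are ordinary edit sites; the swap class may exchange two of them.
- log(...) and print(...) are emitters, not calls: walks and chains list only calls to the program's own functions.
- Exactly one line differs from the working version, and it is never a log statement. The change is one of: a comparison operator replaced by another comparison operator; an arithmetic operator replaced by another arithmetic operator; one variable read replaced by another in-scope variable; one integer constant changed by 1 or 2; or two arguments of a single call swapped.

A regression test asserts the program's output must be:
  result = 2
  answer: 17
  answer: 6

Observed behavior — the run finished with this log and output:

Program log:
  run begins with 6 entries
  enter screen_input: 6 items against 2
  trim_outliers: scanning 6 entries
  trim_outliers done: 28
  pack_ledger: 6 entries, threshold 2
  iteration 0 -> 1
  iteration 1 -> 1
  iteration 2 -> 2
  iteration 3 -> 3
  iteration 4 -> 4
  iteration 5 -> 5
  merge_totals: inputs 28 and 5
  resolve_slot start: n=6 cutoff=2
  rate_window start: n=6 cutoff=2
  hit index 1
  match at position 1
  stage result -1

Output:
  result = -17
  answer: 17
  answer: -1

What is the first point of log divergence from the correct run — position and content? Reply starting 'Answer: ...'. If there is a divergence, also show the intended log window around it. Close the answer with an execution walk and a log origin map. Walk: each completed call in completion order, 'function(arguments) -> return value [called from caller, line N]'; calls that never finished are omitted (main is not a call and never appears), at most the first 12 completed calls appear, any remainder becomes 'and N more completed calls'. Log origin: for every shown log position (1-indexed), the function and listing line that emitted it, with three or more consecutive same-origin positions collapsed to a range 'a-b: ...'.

Answer: position 17; shown 'stage result -1' vs intended 'stage result 6'.
Intended log window:
  15: hit index 1
  16: match at position 1
  17: stage result 6
Execution walk:
  trim_outliers([6, 2, 3, 9, 3, 5]) -> 28  [called from screen_input, line 29]
  pack_ledger([6, 2, 3, 9, 3, 5], 2) -> 5  [called from screen_input, line 30]
  merge_totals(28, 5) -> 17  [called from screen_input, line 31]
  screen_input([6, 2, 3, 9, 3, 5], 2) -> 17  [called from main, line 56]
  rate_window([6, 2, 3, 9, 3, 5], 2) -> 1  [called from resolve_slot, line 42]
  resolve_slot([6, 2, 3, 9, 3, 5], 2) -> -1  [called from main, line 57]
  bind_quota(17, -1) -> -17  [called from main, line 59]
Log origin:
  1 — main, line 55
  2 — screen_input, line 28
  3 — trim_outliers, line 2
  4 — trim_outliers, line 6
  5 — pack_ledger, line 10
  6-11 — pack_ledger, line 15
  12 — merge_totals, line 19
  13 — resolve_slot, line 41
  14 — rate_window, line 34
  15 — rate_window, line 37
  16 — resolve_slot, line 43
  17 — main, line 58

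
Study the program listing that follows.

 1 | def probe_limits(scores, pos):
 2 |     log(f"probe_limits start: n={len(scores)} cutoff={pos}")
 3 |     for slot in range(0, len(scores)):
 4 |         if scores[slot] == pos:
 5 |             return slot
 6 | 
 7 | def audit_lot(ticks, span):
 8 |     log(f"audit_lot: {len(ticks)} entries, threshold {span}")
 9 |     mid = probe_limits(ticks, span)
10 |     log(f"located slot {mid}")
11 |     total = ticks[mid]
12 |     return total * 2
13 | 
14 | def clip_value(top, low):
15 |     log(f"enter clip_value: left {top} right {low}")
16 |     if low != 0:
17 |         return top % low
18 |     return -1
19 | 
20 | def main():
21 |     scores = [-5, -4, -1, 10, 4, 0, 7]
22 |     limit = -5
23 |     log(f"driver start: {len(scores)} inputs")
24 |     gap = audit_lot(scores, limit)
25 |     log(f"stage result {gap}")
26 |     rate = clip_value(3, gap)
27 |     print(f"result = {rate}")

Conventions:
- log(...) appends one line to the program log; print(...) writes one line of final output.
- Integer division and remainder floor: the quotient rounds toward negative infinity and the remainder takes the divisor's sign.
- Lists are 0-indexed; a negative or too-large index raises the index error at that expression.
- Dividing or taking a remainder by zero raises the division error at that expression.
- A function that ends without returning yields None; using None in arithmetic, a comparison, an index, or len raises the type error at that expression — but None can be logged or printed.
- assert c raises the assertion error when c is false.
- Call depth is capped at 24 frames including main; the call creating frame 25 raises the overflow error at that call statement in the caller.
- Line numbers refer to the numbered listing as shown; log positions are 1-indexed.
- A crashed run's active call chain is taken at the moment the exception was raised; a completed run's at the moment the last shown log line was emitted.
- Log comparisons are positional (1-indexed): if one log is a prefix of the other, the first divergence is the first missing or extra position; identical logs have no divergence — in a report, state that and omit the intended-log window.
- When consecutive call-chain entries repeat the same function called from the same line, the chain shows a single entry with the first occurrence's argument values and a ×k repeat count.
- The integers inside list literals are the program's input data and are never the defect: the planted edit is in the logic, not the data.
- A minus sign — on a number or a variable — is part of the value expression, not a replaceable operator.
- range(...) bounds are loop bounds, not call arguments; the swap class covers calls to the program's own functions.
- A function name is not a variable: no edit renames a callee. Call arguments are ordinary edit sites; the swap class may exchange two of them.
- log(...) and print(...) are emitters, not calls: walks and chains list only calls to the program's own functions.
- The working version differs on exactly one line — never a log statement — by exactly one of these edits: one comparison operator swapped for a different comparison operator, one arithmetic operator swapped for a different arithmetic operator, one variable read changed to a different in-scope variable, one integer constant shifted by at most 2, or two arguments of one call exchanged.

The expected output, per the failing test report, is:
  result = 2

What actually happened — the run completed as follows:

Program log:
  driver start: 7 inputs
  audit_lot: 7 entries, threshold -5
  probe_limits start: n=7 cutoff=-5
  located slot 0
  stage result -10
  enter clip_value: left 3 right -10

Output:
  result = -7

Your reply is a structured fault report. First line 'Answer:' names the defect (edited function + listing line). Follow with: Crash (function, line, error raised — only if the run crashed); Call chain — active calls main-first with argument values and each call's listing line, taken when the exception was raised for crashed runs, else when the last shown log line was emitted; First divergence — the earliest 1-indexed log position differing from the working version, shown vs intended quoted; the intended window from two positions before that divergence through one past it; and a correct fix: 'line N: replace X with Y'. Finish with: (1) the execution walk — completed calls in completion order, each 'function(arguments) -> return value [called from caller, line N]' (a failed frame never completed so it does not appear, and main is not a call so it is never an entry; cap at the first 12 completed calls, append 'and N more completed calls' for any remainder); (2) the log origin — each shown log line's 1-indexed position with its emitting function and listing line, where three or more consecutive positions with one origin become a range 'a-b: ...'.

Answer: the defect is in main at line 26.
Key observation: Position 6 is the first bad log line: 'enter clip_value: left 3 right -10' should read 'enter clip_value: left -10 right 3'.
Call chain: main -> clip_value(3, -10) (called at line 26).
First divergence: at position 6 the run shows 'enter clip_value: left 3 right -10' where the working version logs 'enter clip_value: left -10 right 3'.
Intended log window:
  4: located slot 0
  5: stage result -10
  6: enter clip_value: left -10 right 3
Execution walk:
  probe_limits([-5, -4, -1, 10, 4, 0, 7], -5) -> 0  [called from audit_lot, line 9]
  audit_lot([-5, -4, -1, 10, 4, 0, 7], -5) -> -10  [called from main, line 24]
  clip_value(3, -10) -> -7  [called from main, line 26]
Origin of each log line:
  1 — main, line 23
  2 — audit_lot, line 8
  3 — probe_limits, line 2
  4 — audit_lot, line 10
  5 — main, line 25
  6 — clip_value, line 15
A correct fix: line 26: replace `clip_value(3, gap)` with `clip_value(gap, 3)`.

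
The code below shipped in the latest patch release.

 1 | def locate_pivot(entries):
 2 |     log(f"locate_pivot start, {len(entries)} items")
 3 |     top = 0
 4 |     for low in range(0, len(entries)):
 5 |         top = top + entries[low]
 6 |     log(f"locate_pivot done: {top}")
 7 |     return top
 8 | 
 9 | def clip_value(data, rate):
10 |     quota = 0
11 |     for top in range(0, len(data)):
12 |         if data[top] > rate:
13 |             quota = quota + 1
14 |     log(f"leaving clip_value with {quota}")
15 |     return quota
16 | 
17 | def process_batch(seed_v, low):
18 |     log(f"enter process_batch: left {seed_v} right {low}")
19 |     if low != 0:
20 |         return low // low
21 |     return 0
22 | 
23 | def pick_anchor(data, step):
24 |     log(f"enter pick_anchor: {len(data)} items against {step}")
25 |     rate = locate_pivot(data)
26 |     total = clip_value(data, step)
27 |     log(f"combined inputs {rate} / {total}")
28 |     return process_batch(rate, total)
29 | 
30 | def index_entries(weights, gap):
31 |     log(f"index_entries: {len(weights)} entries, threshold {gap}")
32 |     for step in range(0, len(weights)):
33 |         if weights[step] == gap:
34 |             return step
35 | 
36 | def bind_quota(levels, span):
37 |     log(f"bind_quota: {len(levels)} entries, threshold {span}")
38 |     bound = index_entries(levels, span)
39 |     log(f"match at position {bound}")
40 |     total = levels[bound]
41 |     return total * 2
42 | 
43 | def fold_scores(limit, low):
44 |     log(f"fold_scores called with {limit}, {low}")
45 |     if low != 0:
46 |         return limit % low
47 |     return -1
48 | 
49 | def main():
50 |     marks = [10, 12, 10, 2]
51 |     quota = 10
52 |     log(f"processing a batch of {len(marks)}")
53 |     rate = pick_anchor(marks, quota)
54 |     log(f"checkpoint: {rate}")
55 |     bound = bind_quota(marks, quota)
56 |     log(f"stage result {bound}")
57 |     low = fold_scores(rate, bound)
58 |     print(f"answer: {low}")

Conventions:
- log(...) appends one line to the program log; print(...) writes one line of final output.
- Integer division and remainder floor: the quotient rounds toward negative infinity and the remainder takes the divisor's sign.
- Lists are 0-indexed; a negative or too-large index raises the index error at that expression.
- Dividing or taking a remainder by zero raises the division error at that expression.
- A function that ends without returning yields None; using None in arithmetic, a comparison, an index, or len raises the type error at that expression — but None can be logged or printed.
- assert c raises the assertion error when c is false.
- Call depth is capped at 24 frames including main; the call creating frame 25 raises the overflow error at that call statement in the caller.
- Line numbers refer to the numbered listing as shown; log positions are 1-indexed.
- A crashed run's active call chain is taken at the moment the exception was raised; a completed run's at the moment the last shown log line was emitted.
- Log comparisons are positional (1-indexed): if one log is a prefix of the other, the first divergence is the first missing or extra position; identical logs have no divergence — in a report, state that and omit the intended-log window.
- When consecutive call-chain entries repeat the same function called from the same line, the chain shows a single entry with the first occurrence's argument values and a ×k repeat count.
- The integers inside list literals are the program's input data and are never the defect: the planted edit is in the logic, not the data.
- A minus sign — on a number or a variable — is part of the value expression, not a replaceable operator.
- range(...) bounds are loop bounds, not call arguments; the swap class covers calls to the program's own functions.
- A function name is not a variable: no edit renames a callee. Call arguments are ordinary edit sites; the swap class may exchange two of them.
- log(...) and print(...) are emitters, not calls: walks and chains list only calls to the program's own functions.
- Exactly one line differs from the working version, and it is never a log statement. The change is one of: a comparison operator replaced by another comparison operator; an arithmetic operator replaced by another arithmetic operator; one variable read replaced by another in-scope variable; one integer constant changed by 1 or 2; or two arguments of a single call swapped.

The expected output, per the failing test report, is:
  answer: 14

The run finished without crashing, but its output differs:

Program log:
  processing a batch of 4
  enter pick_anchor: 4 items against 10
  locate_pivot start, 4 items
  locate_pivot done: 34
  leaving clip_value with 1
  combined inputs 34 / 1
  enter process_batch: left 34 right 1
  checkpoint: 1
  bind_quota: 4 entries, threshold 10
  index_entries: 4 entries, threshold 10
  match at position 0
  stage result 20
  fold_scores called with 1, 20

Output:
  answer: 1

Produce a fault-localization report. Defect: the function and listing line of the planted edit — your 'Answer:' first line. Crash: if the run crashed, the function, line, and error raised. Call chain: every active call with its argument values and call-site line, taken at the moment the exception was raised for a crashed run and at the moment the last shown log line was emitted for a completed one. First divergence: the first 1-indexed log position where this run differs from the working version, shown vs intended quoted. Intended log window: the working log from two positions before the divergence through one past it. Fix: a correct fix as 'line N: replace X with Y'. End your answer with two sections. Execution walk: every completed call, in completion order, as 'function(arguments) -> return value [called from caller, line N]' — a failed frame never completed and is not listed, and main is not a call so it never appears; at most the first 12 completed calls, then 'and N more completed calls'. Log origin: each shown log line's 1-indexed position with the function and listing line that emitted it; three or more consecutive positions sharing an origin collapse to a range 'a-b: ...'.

Answer: the defect is in process_batch at line 20.
The tell: Position 8 is the first bad log line: 'checkpoint: 1' should read 'checkpoint: 34'.
Call chain: main -> fold_scores(1, 20) (called at line 57).
First divergence: position 8; shown 'checkpoint: 1' vs intended 'checkpoint: 34'.
Intended log window:
  6: combined inputs 34 / 1
  7: enter process_batch: left 34 right 1
  8: checkpoint: 34
  9: bind_quota: 4 entries, threshold 10
Execution walk:
  locate_pivot([10, 12, 10, 2]) -> 34  [called from pick_anchor, line 25]
  clip_value([10, 12, 10, 2], 10) -> 1  [called from pick_anchor, line 26]
  process_batch(34, 1) -> 1  [called from pick_anchor, line 28]
  pick_anchor([10, 12, 10, 2], 10) -> 1  [called from main, line 53]
  index_entries([10, 12, 10, 2], 10) -> 0  [called from bind_quota, line 38]
  bind_quota([10, 12, 10, 2], 10) -> 20  [called from main, line 55]
  fold_scores(1, 20) -> 1  [called from main, line 57]
Log line origins:
  1: logged in main at line 52
  2: logged in pick_anchor at line 24
  3: logged in locate_pivot at line 2
  4: logged in locate_pivot at line 6
  5: logged in clip_value at line 14
  6: logged in pick_anchor at line 27
  7: logged in process_batch at line 18
  8: logged in main at line 54
  9: logged in bind_quota at line 37
  10: logged in index_entries at line 31
  11: logged in bind_quota at line 39
  12: logged in main at line 56
  13: logged in fold_scores at line 44
A correct fix: line 20: replace `low // low` with `seed_v // low`.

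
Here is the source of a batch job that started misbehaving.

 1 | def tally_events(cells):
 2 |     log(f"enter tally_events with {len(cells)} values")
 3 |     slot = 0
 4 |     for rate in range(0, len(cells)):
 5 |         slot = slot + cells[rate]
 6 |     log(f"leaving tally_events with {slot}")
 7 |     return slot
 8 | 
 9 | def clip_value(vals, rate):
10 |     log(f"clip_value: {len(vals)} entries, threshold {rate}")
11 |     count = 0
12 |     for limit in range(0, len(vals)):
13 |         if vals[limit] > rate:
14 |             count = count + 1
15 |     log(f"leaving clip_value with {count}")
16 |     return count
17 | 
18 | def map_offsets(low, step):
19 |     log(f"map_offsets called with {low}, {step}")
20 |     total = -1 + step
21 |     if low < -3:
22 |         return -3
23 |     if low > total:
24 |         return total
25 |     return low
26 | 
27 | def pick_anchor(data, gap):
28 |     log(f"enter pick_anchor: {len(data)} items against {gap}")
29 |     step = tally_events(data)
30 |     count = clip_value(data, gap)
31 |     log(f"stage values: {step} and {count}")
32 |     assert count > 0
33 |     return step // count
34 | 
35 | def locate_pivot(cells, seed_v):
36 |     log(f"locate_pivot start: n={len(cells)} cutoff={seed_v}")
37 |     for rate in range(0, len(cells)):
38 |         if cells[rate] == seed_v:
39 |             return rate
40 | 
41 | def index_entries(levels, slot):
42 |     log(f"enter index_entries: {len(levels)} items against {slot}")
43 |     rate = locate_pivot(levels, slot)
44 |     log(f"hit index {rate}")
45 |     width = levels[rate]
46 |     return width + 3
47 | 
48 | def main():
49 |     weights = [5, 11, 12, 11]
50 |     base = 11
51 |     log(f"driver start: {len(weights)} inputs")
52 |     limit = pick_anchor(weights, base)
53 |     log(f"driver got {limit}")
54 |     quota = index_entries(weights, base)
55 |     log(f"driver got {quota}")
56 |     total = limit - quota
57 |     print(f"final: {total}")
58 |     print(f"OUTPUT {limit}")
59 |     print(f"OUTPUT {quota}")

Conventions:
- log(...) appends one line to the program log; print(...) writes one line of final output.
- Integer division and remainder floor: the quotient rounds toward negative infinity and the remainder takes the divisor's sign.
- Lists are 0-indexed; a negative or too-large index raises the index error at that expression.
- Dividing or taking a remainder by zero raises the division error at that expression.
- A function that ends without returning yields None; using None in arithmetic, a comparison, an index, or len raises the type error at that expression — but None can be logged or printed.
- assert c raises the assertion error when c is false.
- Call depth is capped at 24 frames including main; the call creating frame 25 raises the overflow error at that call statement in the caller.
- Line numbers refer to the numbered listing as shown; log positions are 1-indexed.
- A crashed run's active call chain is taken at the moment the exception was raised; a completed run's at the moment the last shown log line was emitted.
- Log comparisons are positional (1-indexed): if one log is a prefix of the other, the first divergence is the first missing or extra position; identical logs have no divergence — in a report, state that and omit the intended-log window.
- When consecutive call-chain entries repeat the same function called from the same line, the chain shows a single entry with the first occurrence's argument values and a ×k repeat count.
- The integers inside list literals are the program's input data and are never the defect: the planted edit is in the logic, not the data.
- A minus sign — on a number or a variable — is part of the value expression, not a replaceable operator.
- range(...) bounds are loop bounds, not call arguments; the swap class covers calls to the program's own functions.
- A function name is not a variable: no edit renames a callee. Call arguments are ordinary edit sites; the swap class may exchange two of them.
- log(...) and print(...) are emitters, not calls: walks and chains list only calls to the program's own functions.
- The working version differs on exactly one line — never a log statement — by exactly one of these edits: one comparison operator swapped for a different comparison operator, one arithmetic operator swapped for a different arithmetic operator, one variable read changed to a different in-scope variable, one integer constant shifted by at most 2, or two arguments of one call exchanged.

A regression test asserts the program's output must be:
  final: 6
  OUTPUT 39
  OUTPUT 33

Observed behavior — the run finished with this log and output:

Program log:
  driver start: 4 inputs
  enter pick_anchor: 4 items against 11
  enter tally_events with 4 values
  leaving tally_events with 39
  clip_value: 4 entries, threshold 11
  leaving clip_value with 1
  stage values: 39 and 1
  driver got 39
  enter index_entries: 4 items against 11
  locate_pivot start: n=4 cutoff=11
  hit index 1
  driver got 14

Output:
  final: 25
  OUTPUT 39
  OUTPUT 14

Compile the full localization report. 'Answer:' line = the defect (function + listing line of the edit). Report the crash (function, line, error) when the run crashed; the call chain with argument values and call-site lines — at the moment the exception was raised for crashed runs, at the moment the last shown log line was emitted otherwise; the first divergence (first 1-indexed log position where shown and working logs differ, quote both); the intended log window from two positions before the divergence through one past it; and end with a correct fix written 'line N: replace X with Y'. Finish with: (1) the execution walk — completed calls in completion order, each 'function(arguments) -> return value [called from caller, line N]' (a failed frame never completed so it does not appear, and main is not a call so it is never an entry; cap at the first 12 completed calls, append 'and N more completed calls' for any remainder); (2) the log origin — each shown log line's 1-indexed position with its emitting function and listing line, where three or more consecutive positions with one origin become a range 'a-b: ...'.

Answer: the defect is in index_entries at line 46.
Core observation: At log position 12 the runs split — shown 'driver got 14', but the working version logs 'driver got 33'.
Call chain: main.
First divergence: at position 12 the run shows 'driver got 14' where the working version logs 'driver got 33'.
Intended log window:
  10: locate_pivot start: n=4 cutoff=11
  11: hit index 1
  12: driver got 33
Execution walk:
  tally_events([5, 11, 12, 11]) -> 39  [called from pick_anchor, line 29]
  clip_value([5, 11, 12, 11], 11) -> 1  [called from pick_anchor, line 30]
  pick_anchor([5, 11, 12, 11], 11) -> 39  [called from main, line 52]
  locate_pivot([5, 11, 12, 11], 11) -> 1  [called from index_entries, line 43]
  index_entries([5, 11, 12, 11], 11) -> 14  [called from main, line 54]
Origin of each log line:
  1: from main, line 51
  2: from pick_anchor, line 28
  3: from tally_events, line 2
  4: from tally_events, line 6
  5: from clip_value, line 10
  6: from clip_value, line 15
  7: from pick_anchor, line 31
  8: from main, line 53
  9: from index_entries, line 42
  10: from locate_pivot, line 36
  11: from index_entries, line 44
  12: from main, line 55
A correct fix: line 46: replace `+` with `*`.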